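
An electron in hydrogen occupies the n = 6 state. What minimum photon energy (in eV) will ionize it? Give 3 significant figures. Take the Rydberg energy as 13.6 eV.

E_6 = −13.60/36 = −0.378 eV, so ionization (to E = 0) requires 0.378 eV.

0.378 eV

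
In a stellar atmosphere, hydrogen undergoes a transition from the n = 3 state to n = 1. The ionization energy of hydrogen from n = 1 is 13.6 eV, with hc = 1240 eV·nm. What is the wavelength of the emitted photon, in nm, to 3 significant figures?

ΔE = 13.60 × (1/1² − 1/3²) = 13.60 × 0.8889 = 12.09 eV.
λ = hc/ΔE = 1240 / 12.09 = 103 nm.
This line belongs to the Lyman series.

103 nm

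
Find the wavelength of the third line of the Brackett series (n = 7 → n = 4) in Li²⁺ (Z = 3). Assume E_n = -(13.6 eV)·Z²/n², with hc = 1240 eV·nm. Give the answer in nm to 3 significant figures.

The Brackett series terminates on n_f = 4; the third line has n_i = 4+3 = 7.
ΔE = 122.4 × (1/4² − 1/7²) = 5.152 eV.
λ = 1240 / 5.152 = 241 nm.

241 nm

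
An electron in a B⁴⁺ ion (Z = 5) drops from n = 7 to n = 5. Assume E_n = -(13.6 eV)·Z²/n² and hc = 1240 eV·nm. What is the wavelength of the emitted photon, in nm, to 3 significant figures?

186 nm

For Z = 5 the level energies scale as Z², so the effective Rydberg energy is 13.6 × 25 = 340.0 eV.
ΔE = 340.0 × (1/5² − 1/7²) = 340.0 × 0.01959 = 6.661 eV.
λ = hc/ΔE = 1240 / 6.661 = 186 nm.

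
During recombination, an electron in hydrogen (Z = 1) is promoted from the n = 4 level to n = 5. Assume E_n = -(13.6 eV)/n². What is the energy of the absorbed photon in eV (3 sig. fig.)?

0.306 eV

E_5 = −13.60/25 = −0.5440 eV and E_4 = −13.60/16 = −0.8500 eV.
The photon energy is |E_5 − E_4| = 0.306 eV.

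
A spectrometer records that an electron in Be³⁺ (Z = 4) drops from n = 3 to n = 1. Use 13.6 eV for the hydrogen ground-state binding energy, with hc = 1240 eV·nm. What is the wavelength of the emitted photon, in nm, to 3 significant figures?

6.41 nm

For Z = 4 the level energies scale as Z², so the effective Rydberg energy is 13.6 × 16 = 217.6 eV.
ΔE = 217.6 × (1/1² − 1/3²) = 217.6 × 0.8889 = 193.4 eV.
λ = hc/ΔE = 1240 / 193.4 = 6.41 nm.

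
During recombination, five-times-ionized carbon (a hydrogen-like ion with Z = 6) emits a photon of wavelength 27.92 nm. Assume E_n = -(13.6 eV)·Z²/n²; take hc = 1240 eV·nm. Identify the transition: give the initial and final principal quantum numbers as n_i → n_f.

The photon energy is ΔE = hc/λ = 1240 / 27.92 = 44.41 eV.
With Z = 6, ΔE = 489.6 × (1/n_f² − 1/n_i²), so 1/n_f² − 1/n_i² = 0.09071.
Trying n_f = 3 gives 1/n_i² = 0.02040, i.e. n_i ≈ 7; this pair matches.

n_i = 7, n_f = 3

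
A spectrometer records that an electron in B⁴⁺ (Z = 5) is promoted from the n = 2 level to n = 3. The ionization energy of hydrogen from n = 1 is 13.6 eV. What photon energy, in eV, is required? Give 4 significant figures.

The Bohr energies scale as Z², so for Z = 5: E_n = −340.0/n² eV.
E_3 = −340.0/9 = −37.78 eV and E_2 = −340.0/4 = −85.00 eV.
The photon energy is |E_3 − E_2| = 47.22 eV.

47.22 eV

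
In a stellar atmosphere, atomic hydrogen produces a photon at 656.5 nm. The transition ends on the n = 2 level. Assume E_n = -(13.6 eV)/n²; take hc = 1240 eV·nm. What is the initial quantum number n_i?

n_i = 3

The photon energy is ΔE = hc/λ = 1240 / 656.5 = 1.889 eV.
With Z = 1, ΔE = 13.60 × (1/n_f² − 1/n_i²), so 1/n_f² − 1/n_i² = 0.1389.
With n_f = 2: 1/n_i² = 1/4 − 0.1389 = 0.1111, so n_i ≈ 3.00.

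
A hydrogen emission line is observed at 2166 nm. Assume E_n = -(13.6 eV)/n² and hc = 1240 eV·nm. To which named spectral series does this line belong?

ΔE = 1240/2166 = 0.5725 eV.
This matches 13.6 × (1/4² − 1/7²), so n_f = 4: the Brackett series.

Brackett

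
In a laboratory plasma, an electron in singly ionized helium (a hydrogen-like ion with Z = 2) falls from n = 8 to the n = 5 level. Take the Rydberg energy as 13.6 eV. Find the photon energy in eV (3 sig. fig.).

1.33 eV

The Bohr energies scale as Z², so for Z = 2: E_n = −54.40/n² eV.
E_8 = −54.40/64 = −0.8500 eV and E_5 = −54.40/25 = −2.176 eV.
The photon energy is |E_8 − E_5| = 1.33 eV.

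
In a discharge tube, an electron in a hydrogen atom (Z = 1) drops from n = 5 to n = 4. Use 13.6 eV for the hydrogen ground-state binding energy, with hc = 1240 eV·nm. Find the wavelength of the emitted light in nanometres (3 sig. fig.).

4050 nm

ΔE = 13.60 × (1/4² − 1/5²) = 13.60 × 0.02250 = 0.3060 eV.
λ = hc/ΔE = 1240 / 0.3060 = 4050 nm.
This line belongs to the Brackett series.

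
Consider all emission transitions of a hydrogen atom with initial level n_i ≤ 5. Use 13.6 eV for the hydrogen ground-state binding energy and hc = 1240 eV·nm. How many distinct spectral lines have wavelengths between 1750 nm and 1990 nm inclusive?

1

Enumerate all n_i → n_f pairs with 1 ≤ n_f < n_i ≤ 5 and compute λ = 1240 / [13.6·1·(1/n_f² − 1/n_i²)].
Lines falling in [1750, 1990] nm: 4→3 (1876 nm).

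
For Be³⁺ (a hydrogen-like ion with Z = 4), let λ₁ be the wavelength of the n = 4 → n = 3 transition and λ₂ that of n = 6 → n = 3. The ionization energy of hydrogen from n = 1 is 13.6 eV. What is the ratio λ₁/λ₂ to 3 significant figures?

1.71

λ ∝ 1/ΔE ∝ 1/(1/n_f² − 1/n_i²), and the Z² and hc factors cancel in the ratio.
λ₁/λ₂ = (1/3² − 1/6²)/(1/3² − 1/4²) = 0.08333/0.04861 = 1.71.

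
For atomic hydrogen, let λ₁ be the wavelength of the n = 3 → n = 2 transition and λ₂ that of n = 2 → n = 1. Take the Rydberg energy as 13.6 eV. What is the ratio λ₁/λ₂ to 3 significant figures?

λ ∝ 1/ΔE ∝ 1/(1/n_f² − 1/n_i²), and the Z² and hc factors cancel in the ratio.
λ₁/λ₂ = (1/1² − 1/2²)/(1/2² − 1/3²) = 0.7500/0.1389 = 5.40.

5.40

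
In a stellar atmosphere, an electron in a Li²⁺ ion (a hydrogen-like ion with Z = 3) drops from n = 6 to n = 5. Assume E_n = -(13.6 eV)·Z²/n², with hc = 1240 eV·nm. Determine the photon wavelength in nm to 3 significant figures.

829 nm

For Z = 3 the level energies scale as Z², so the effective Rydberg energy is 13.6 × 9 = 122.4 eV.
ΔE = 122.4 × (1/5² − 1/6²) = 122.4 × 0.01222 = 1.496 eV.
λ = hc/ΔE = 1240 / 1.496 = 829 nm.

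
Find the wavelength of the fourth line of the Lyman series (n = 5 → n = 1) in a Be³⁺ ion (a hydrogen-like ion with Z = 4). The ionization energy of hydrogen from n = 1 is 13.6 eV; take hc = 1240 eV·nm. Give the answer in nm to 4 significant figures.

The Lyman series terminates on n_f = 1; the fourth line has n_i = 1+4 = 5.
ΔE = 217.6 × (1/1² − 1/5²) = 208.9 eV.
λ = 1240 / 208.9 = 5.936 nm.

5.936 nm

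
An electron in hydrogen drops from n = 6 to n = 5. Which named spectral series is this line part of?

The series is set by the lower level: n_f = 5 is the Pfund series.

Pfund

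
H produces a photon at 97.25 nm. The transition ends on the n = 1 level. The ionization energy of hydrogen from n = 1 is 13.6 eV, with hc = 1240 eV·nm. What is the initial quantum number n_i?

n_i = 4

The photon energy is ΔE = hc/λ = 1240 / 97.25 = 12.75 eV.
With Z = 1, ΔE = 13.60 × (1/n_f² − 1/n_i²), so 1/n_f² − 1/n_i² = 0.9375.
With n_f = 1: 1/n_i² = 1/1 − 0.9375 = 0.06245, so n_i ≈ 4.00.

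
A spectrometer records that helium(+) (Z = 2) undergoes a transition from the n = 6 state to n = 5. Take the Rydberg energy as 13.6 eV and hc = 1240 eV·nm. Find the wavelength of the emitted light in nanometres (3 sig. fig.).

For Z = 2 the level energies scale as Z², so the effective Rydberg energy is 13.6 × 4 = 54.40 eV.
ΔE = 54.40 × (1/5² − 1/6²) = 54.40 × 0.01222 = 0.6649 eV.
λ = hc/ΔE = 1240 / 0.6649 = 1860 nm.

1860 nm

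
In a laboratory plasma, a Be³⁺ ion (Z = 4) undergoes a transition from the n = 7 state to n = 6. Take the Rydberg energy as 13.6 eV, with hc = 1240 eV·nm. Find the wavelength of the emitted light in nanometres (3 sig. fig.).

773 nm

For Z = 4 the level energies scale as Z², so the effective Rydberg energy is 13.6 × 16 = 217.6 eV.
ΔE = 217.6 × (1/6² − 1/7²) = 217.6 × 0.007370 = 1.604 eV.
λ = hc/ΔE = 1240 / 1.604 = 773 nm.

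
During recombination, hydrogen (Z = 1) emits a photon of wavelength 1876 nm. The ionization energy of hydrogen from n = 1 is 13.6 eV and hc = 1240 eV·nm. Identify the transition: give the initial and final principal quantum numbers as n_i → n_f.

n_i = 4, n_f = 3

The photon energy is ΔE = hc/λ = 1240 / 1876 = 0.6610 eV.
With Z = 1, ΔE = 13.60 × (1/n_f² − 1/n_i²), so 1/n_f² − 1/n_i² = 0.04860.
Trying n_f = 3 gives 1/n_i² = 0.06251, i.e. n_i ≈ 4; this pair matches.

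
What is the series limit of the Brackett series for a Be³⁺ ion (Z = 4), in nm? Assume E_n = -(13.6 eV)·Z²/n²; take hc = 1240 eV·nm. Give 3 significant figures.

91.2 nm

The Brackett series has lower level n_f = 4; the series limit corresponds to n_i → ∞.
ΔE_max = 13.6 × 16 / 4² = 13.60 eV.
λ_min = 1240 / 13.60 = 91.2 nm.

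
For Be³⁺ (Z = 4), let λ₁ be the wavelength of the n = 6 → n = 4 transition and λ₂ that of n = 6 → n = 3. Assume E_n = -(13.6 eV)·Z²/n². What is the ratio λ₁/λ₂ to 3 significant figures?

2.40

λ ∝ 1/ΔE ∝ 1/(1/n_f² − 1/n_i²), and the Z² and hc factors cancel in the ratio.
λ₁/λ₂ = (1/3² − 1/6²)/(1/4² − 1/6²) = 0.08333/0.03472 = 2.40.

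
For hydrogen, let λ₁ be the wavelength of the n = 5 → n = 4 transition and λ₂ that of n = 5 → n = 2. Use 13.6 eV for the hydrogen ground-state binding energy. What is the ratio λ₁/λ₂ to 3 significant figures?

λ ∝ 1/ΔE ∝ 1/(1/n_f² − 1/n_i²), and the Z² and hc factors cancel in the ratio.
λ₁/λ₂ = (1/2² − 1/5²)/(1/4² − 1/5²) = 0.2100/0.02250 = 9.33.

9.33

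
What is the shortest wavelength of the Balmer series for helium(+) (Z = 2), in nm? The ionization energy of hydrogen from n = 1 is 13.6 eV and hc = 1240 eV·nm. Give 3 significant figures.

91.2 nm

The Balmer series has lower level n_f = 2; the series limit corresponds to n_i → ∞.
ΔE_max = 13.6 × 4 / 2² = 13.60 eV.
λ_min = 1240 / 13.60 = 91.2 nm.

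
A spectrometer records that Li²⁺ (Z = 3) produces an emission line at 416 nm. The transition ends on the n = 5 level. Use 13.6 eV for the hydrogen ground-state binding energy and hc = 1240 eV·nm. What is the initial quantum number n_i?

n_i = 8

The photon energy is ΔE = hc/λ = 1240 / 416 = 2.981 eV.
With Z = 3, ΔE = 122.4 × (1/n_f² − 1/n_i²), so 1/n_f² − 1/n_i² = 0.02435.
With n_f = 5: 1/n_i² = 1/25 − 0.02435 = 0.01565, so n_i ≈ 7.99.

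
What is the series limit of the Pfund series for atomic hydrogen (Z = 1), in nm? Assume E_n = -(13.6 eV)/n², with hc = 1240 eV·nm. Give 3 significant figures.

2280 nm

The Pfund series has lower level n_f = 5; the series limit corresponds to n_i → ∞.
ΔE_max = 13.6 × 1 / 5² = 0.5440 eV.
λ_min = 1240 / 0.5440 = 2280 nm.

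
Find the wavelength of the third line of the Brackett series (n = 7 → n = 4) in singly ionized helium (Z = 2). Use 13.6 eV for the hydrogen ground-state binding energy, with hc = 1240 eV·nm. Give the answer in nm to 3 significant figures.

542 nm

The Brackett series terminates on n_f = 4; the third line has n_i = 4+3 = 7.
ΔE = 54.40 × (1/4² − 1/7²) = 2.290 eV.
λ = 1240 / 2.290 = 542 nm.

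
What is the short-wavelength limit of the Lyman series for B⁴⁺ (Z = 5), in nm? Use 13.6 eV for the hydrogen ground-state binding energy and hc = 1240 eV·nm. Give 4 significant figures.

The Lyman series has lower level n_f = 1; the series limit corresponds to n_i → ∞.
ΔE_max = 13.6 × 25 / 1² = 340.0 eV.
λ_min = 1240 / 340.0 = 3.647 nm.

3.647 nm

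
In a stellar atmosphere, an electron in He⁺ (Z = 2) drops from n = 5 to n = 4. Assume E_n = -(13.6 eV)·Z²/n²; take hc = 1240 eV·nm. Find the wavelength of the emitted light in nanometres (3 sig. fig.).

For Z = 2 the level energies scale as Z², so the effective Rydberg energy is 13.6 × 4 = 54.40 eV.
ΔE = 54.40 × (1/4² − 1/5²) = 54.40 × 0.02250 = 1.224 eV.
λ = hc/ΔE = 1240 / 1.224 = 1010 nm.

1010 nm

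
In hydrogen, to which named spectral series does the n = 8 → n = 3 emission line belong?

The series is set by the lower level: n_f = 3 is the Paschen series.

Paschen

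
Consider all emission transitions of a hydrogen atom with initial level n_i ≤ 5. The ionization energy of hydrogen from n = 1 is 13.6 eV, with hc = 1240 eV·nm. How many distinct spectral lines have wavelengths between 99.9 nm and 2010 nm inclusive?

Enumerate all n_i → n_f pairs with 1 ≤ n_f < n_i ≤ 5 and compute λ = 1240 / [13.6·1·(1/n_f² − 1/n_i²)].
Lines falling in [99.9, 2010] nm: 3→1 (102.6 nm), 2→1 (121.6 nm), 5→2 (434.2 nm), 4→2 (486.3 nm), 3→2 (656.5 nm), 5→3 (1282 nm), 4→3 (1876 nm).

7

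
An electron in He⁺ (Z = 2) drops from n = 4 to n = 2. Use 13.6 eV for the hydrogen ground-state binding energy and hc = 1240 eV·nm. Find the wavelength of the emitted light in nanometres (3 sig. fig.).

For Z = 2 the level energies scale as Z², so the effective Rydberg energy is 13.6 × 4 = 54.40 eV.
ΔE = 54.40 × (1/2² − 1/4²) = 54.40 × 0.1875 = 10.20 eV.
λ = hc/ΔE = 1240 / 10.20 = 122 nm.

122 nm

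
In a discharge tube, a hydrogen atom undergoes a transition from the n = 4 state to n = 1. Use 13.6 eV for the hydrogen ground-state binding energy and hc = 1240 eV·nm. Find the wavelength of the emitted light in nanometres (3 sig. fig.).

ΔE = 13.60 × (1/1² − 1/4²) = 13.60 × 0.9375 = 12.75 eV.
λ = hc/ΔE = 1240 / 12.75 = 97.3 nm.

97.3 nm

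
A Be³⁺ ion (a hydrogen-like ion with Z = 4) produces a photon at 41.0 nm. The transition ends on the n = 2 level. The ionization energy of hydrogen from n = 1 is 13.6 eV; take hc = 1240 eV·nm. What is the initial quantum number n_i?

The photon energy is ΔE = hc/λ = 1240 / 41.0 = 30.24 eV.
With Z = 4, ΔE = 217.6 × (1/n_f² − 1/n_i²), so 1/n_f² − 1/n_i² = 0.1390.
With n_f = 2: 1/n_i² = 1/4 − 0.1390 = 0.1110, so n_i ≈ 3.00.

n_i = 3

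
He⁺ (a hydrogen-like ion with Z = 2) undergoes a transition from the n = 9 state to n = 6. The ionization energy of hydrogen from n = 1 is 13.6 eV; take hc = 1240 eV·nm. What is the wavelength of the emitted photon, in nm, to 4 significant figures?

For Z = 2 the level energies scale as Z², so the effective Rydberg energy is 13.6 × 4 = 54.40 eV.
ΔE = 54.40 × (1/6² − 1/9²) = 54.40 × 0.01543 = 0.8395 eV.
λ = hc/ΔE = 1240 / 0.8395 = 1477 nm.

1477 nm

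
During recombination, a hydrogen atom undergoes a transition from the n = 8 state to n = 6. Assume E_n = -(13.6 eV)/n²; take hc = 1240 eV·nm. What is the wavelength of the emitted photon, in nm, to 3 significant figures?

ΔE = 13.60 × (1/6² − 1/8²) = 13.60 × 0.01215 = 0.1653 eV.
λ = hc/ΔE = 1240 / 0.1653 = 7500 nm.

7500 nm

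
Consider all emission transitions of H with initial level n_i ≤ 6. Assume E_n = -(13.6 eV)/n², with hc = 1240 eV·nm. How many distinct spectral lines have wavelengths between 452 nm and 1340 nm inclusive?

4

Enumerate all n_i → n_f pairs with 1 ≤ n_f < n_i ≤ 6 and compute λ = 1240 / [13.6·1·(1/n_f² − 1/n_i²)].
Lines falling in [452, 1340] nm: 4→2 (486.3 nm), 3→2 (656.5 nm), 6→3 (1094 nm), 5→3 (1282 nm).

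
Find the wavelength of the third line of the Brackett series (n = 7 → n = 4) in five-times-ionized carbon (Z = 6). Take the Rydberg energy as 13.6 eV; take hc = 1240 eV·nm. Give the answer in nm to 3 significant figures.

60.2 nm

The Brackett series terminates on n_f = 4; the third line has n_i = 4+3 = 7.
ΔE = 489.6 × (1/4² − 1/7²) = 20.61 eV.
λ = 1240 / 20.61 = 60.2 nm.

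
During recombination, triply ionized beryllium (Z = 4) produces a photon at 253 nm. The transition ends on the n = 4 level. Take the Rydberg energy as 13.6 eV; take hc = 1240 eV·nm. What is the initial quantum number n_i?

The photon energy is ΔE = hc/λ = 1240 / 253 = 4.901 eV.
With Z = 4, ΔE = 217.6 × (1/n_f² − 1/n_i²), so 1/n_f² − 1/n_i² = 0.02252.
With n_f = 4: 1/n_i² = 1/16 − 0.02252 = 0.03998, so n_i ≈ 5.00.

n_i = 5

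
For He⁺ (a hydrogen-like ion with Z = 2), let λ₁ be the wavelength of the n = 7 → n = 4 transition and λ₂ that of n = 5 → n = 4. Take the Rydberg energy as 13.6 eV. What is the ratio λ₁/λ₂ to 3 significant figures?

0.535

λ ∝ 1/ΔE ∝ 1/(1/n_f² − 1/n_i²), and the Z² and hc factors cancel in the ratio.
λ₁/λ₂ = (1/4² − 1/5²)/(1/4² − 1/7²) = 0.02250/0.04209 = 0.535.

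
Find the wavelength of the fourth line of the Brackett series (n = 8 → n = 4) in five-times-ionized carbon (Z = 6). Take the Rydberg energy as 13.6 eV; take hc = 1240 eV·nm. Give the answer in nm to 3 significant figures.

54.0 nm

The Brackett series terminates on n_f = 4; the fourth line has n_i = 4+4 = 8.
ΔE = 489.6 × (1/4² − 1/8²) = 22.95 eV.
λ = 1240 / 22.95 = 54.0 nm.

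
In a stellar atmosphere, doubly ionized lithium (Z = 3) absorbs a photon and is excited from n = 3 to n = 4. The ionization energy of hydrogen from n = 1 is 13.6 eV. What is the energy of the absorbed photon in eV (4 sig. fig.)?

5.950 eV

The Bohr energies scale as Z², so for Z = 3: E_n = −122.4/n² eV.
E_4 = −122.4/16 = −7.650 eV and E_3 = −122.4/9 = −13.60 eV.
The photon energy is |E_4 − E_3| = 5.950 eV.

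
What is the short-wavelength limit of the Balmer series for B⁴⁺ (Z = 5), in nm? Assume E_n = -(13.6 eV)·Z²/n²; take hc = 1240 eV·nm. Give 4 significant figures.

14.59 nm

The Balmer series has lower level n_f = 2; the series limit corresponds to n_i → ∞.
ΔE_max = 13.6 × 25 / 2² = 85.00 eV.
λ_min = 1240 / 85.00 = 14.59 nm.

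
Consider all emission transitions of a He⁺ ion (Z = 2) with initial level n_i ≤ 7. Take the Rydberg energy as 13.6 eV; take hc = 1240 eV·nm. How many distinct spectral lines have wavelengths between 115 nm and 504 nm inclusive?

6

Enumerate all n_i → n_f pairs with 1 ≤ n_f < n_i ≤ 7 and compute λ = 1240 / [13.6·4·(1/n_f² − 1/n_i²)].
Lines falling in [115, 504] nm: 4→2 (121.6 nm), 3→2 (164.1 nm), 7→3 (251.3 nm), 6→3 (273.5 nm), 5→3 (320.5 nm), 4→3 (468.9 nm).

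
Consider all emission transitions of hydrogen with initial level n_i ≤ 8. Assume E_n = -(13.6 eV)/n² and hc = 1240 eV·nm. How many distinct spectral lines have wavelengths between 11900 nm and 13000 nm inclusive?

Enumerate all n_i → n_f pairs with 1 ≤ n_f < n_i ≤ 8 and compute λ = 1240 / [13.6·1·(1/n_f² − 1/n_i²)].
Lines falling in [11900, 13000] nm: 7→6 (12370 nm).

1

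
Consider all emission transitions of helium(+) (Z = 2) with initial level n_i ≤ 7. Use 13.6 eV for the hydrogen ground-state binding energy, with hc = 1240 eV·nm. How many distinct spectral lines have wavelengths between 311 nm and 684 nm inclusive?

4

Enumerate all n_i → n_f pairs with 1 ≤ n_f < n_i ≤ 7 and compute λ = 1240 / [13.6·4·(1/n_f² − 1/n_i²)].
Lines falling in [311, 684] nm: 5→3 (320.5 nm), 4→3 (468.9 nm), 7→4 (541.5 nm), 6→4 (656.5 nm).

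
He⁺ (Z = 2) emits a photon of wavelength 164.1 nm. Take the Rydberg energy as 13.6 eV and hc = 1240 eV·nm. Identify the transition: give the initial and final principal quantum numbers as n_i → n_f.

The photon energy is ΔE = hc/λ = 1240 / 164.1 = 7.556 eV.
With Z = 2, ΔE = 54.40 × (1/n_f² − 1/n_i²), so 1/n_f² − 1/n_i² = 0.1389.
Trying n_f = 2 gives 1/n_i² = 0.1111, i.e. n_i ≈ 3; this pair matches.

n_i = 3, n_f = 2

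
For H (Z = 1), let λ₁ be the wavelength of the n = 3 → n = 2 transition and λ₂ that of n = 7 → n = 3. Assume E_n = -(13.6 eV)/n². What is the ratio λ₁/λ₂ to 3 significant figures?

λ ∝ 1/ΔE ∝ 1/(1/n_f² − 1/n_i²), and the Z² and hc factors cancel in the ratio.
λ₁/λ₂ = (1/3² − 1/7²)/(1/2² − 1/3²) = 0.09070/0.1389 = 0.653.

0.653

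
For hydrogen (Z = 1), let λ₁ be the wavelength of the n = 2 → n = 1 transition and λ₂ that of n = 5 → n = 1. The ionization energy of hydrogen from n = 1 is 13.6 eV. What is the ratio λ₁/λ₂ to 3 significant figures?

λ ∝ 1/ΔE ∝ 1/(1/n_f² − 1/n_i²), and the Z² and hc factors cancel in the ratio.
λ₁/λ₂ = (1/1² − 1/5²)/(1/1² − 1/2²) = 0.9600/0.7500 = 1.28.

1.28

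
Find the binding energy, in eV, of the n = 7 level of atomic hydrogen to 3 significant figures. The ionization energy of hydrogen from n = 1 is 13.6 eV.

0.278 eV

E_7 = −13.60/49 = −0.278 eV, so ionization (to E = 0) requires 0.278 eV.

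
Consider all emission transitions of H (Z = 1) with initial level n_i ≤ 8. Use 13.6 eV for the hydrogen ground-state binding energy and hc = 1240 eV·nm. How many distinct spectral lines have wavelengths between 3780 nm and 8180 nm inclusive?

Enumerate all n_i → n_f pairs with 1 ≤ n_f < n_i ≤ 8 and compute λ = 1240 / [13.6·1·(1/n_f² − 1/n_i²)].
Lines falling in [3780, 8180] nm: 5→4 (4052 nm), 7→5 (4654 nm), 6→5 (7460 nm), 8→6 (7503 nm).

4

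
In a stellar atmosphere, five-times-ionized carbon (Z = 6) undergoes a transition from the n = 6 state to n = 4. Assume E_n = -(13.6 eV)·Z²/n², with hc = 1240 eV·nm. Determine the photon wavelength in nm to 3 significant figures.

72.9 nm

For Z = 6 the level energies scale as Z², so the effective Rydberg energy is 13.6 × 36 = 489.6 eV.
ΔE = 489.6 × (1/4² − 1/6²) = 489.6 × 0.03472 = 17.00 eV.
λ = hc/ΔE = 1240 / 17.00 = 72.9 nm.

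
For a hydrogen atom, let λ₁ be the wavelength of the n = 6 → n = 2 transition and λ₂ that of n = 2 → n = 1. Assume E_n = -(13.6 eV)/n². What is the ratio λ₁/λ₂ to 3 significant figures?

λ ∝ 1/ΔE ∝ 1/(1/n_f² − 1/n_i²), and the Z² and hc factors cancel in the ratio.
λ₁/λ₂ = (1/1² − 1/2²)/(1/2² − 1/6²) = 0.7500/0.2222 = 3.38.

3.38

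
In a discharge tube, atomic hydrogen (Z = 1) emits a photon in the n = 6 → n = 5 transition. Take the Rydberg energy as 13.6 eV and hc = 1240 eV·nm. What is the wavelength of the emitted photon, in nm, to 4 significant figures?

7460 nm

ΔE = 13.60 × (1/5² − 1/6²) = 13.60 × 0.01222 = 0.1662 eV.
λ = hc/ΔE = 1240 / 0.1662 = 7460 nm.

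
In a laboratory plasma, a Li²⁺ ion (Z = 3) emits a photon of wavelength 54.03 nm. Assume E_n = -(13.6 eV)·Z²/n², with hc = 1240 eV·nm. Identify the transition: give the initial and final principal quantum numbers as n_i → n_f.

n_i = 4, n_f = 2

The photon energy is ΔE = hc/λ = 1240 / 54.03 = 22.95 eV.
With Z = 3, ΔE = 122.4 × (1/n_f² − 1/n_i²), so 1/n_f² − 1/n_i² = 0.1875.
Trying n_f = 2 gives 1/n_i² = 0.06250, i.e. n_i ≈ 4; this pair matches.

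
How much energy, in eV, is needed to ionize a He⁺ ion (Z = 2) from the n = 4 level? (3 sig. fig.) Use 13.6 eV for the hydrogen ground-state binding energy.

E_n = −13.6 Z²/n² = −54.40/n² eV for Z = 2.
E_4 = −54.40/16 = −3.40 eV, so ionization (to E = 0) requires 3.40 eV.

3.40 eV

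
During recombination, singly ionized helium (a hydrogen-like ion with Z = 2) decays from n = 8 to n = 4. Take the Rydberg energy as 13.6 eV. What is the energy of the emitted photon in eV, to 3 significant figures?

2.55 eV

The Bohr energies scale as Z², so for Z = 2: E_n = −54.40/n² eV.
E_8 = −54.40/64 = −0.8500 eV and E_4 = −54.40/16 = −3.400 eV.
The photon energy is |E_8 − E_4| = 2.55 eV.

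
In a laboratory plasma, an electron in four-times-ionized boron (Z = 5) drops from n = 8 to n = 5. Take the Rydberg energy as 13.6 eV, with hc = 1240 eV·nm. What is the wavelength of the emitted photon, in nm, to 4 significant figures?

149.6 nm

For Z = 5 the level energies scale as Z², so the effective Rydberg energy is 13.6 × 25 = 340.0 eV.
ΔE = 340.0 × (1/5² − 1/8²) = 340.0 × 0.02438 = 8.288 eV.
λ = hc/ΔE = 1240 / 8.288 = 149.6 nm.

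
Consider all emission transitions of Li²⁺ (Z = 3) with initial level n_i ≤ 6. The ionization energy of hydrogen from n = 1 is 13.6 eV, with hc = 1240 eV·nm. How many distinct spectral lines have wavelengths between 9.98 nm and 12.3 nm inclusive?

Enumerate all n_i → n_f pairs with 1 ≤ n_f < n_i ≤ 6 and compute λ = 1240 / [13.6·9·(1/n_f² − 1/n_i²)].
Lines falling in [9.98, 12.3] nm: 6→1 (10.42 nm), 5→1 (10.55 nm), 4→1 (10.81 nm), 3→1 (11.40 nm).

4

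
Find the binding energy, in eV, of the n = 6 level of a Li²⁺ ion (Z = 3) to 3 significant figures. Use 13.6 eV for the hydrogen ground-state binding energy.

E_n = −13.6 Z²/n² = −122.4/n² eV for Z = 3.
E_6 = −122.4/36 = −3.40 eV, so ionization (to E = 0) requires 3.40 eV.

3.40 eV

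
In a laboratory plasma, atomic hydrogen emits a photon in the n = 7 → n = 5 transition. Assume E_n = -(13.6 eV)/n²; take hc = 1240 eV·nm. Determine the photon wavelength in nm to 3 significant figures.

ΔE = 13.60 × (1/5² − 1/7²) = 13.60 × 0.01959 = 0.2664 eV.
λ = hc/ΔE = 1240 / 0.2664 = 4650 nm.

4650 nm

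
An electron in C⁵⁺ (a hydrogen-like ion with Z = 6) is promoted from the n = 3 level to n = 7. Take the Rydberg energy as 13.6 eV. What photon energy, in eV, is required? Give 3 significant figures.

The Bohr energies scale as Z², so for Z = 6: E_n = −489.6/n² eV.
E_7 = −489.6/49 = −9.992 eV and E_3 = −489.6/9 = −54.40 eV.
The photon energy is |E_7 − E_3| = 44.4 eV.

44.4 eV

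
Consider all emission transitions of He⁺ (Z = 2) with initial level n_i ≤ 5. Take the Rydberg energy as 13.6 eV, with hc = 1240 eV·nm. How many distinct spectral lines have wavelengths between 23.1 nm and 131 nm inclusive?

Enumerate all n_i → n_f pairs with 1 ≤ n_f < n_i ≤ 5 and compute λ = 1240 / [13.6·4·(1/n_f² − 1/n_i²)].
Lines falling in [23.1, 131] nm: 5→1 (23.74 nm), 4→1 (24.31 nm), 3→1 (25.64 nm), 2→1 (30.39 nm), 5→2 (108.5 nm), 4→2 (121.6 nm).

6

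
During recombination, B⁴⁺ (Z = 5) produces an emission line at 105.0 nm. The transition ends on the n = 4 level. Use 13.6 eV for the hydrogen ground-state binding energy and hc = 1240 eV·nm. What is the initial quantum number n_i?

The photon energy is ΔE = hc/λ = 1240 / 105.0 = 11.81 eV.
With Z = 5, ΔE = 340.0 × (1/n_f² − 1/n_i²), so 1/n_f² − 1/n_i² = 0.03473.
With n_f = 4: 1/n_i² = 1/16 − 0.03473 = 0.02777, so n_i ≈ 6.00.

n_i = 6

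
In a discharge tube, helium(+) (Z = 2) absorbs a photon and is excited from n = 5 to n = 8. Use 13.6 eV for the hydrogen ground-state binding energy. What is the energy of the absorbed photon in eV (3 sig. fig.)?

The Bohr energies scale as Z², so for Z = 2: E_n = −54.40/n² eV.
E_8 = −54.40/64 = −0.8500 eV and E_5 = −54.40/25 = −2.176 eV.
The photon energy is |E_8 − E_5| = 1.33 eV.

1.33 eV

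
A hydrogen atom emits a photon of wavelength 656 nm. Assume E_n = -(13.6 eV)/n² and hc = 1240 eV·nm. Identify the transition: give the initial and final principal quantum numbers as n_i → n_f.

The photon energy is ΔE = hc/λ = 1240 / 656 = 1.890 eV.
With Z = 1, ΔE = 13.60 × (1/n_f² − 1/n_i²), so 1/n_f² − 1/n_i² = 0.1390.
Trying n_f = 2 gives 1/n_i² = 0.1110, i.e. n_i ≈ 3; this pair matches.

n_i = 3, n_f = 2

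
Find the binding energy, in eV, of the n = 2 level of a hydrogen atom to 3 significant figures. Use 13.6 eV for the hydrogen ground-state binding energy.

E_2 = −13.60/4 = −3.40 eV, so ionization (to E = 0) requires 3.40 eV.

3.40 eV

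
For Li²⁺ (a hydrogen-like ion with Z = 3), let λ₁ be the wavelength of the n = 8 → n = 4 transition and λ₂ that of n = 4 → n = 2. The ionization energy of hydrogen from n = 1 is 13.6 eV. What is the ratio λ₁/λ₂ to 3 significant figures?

λ ∝ 1/ΔE ∝ 1/(1/n_f² − 1/n_i²), and the Z² and hc factors cancel in the ratio.
λ₁/λ₂ = (1/2² − 1/4²)/(1/4² − 1/8²) = 0.1875/0.04688 = 4.00.

4.00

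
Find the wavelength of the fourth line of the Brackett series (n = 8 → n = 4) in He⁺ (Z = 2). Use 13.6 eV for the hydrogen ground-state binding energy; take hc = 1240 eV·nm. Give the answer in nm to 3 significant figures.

The Brackett series terminates on n_f = 4; the fourth line has n_i = 4+4 = 8.
ΔE = 54.40 × (1/4² − 1/8²) = 2.550 eV.
λ = 1240 / 2.550 = 486 nm.

486 nm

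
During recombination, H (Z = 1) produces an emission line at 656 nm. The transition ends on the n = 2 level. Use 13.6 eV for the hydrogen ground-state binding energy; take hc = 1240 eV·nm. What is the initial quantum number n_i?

The photon energy is ΔE = hc/λ = 1240 / 656 = 1.890 eV.
With Z = 1, ΔE = 13.60 × (1/n_f² − 1/n_i²), so 1/n_f² − 1/n_i² = 0.1390.
With n_f = 2: 1/n_i² = 1/4 − 0.1390 = 0.1110, so n_i ≈ 3.00.

n_i = 3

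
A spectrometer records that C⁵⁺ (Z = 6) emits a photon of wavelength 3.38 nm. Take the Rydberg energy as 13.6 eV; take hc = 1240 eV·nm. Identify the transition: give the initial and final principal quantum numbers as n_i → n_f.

The photon energy is ΔE = hc/λ = 1240 / 3.38 = 366.9 eV.
With Z = 6, ΔE = 489.6 × (1/n_f² − 1/n_i²), so 1/n_f² − 1/n_i² = 0.7493.
Trying n_f = 1 gives 1/n_i² = 0.2507, i.e. n_i ≈ 2; this pair matches.

n_i = 2, n_f = 1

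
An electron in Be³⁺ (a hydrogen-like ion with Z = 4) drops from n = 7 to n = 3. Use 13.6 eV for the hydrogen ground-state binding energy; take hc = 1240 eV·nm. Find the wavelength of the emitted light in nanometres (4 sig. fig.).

For Z = 4 the level energies scale as Z², so the effective Rydberg energy is 13.6 × 16 = 217.6 eV.
ΔE = 217.6 × (1/3² − 1/7²) = 217.6 × 0.09070 = 19.74 eV.
λ = hc/ΔE = 1240 / 19.74 = 62.83 nm.

62.83 nm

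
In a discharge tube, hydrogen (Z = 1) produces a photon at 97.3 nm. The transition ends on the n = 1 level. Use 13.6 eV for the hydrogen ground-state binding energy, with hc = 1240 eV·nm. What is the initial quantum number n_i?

n_i = 4

The photon energy is ΔE = hc/λ = 1240 / 97.3 = 12.74 eV.
With Z = 1, ΔE = 13.60 × (1/n_f² − 1/n_i²), so 1/n_f² − 1/n_i² = 0.9371.
With n_f = 1: 1/n_i² = 1/1 − 0.9371 = 0.06293, so n_i ≈ 3.99.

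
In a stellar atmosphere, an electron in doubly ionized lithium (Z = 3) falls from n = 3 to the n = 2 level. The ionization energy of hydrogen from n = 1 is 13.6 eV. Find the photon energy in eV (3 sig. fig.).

The Bohr energies scale as Z², so for Z = 3: E_n = −122.4/n² eV.
E_3 = −122.4/9 = −13.60 eV and E_2 = −122.4/4 = −30.60 eV.
The photon energy is |E_3 − E_2| = 17.0 eV.

17.0 eV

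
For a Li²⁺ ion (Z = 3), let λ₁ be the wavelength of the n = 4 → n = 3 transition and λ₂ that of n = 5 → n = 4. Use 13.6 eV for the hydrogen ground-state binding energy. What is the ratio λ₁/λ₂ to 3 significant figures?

λ ∝ 1/ΔE ∝ 1/(1/n_f² − 1/n_i²), and the Z² and hc factors cancel in the ratio.
λ₁/λ₂ = (1/4² − 1/5²)/(1/3² − 1/4²) = 0.02250/0.04861 = 0.463.

0.463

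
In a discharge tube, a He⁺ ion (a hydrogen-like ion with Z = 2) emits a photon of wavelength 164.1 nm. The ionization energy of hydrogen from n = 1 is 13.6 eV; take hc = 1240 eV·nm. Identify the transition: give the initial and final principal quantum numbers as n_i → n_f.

n_i = 3, n_f = 2

The photon energy is ΔE = hc/λ = 1240 / 164.1 = 7.556 eV.
With Z = 2, ΔE = 54.40 × (1/n_f² − 1/n_i²), so 1/n_f² − 1/n_i² = 0.1389.
Trying n_f = 2 gives 1/n_i² = 0.1111, i.e. n_i ≈ 3; this pair matches.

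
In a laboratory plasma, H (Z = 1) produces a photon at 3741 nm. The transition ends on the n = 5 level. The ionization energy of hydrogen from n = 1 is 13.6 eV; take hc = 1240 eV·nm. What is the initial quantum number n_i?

n_i = 8

The photon energy is ΔE = hc/λ = 1240 / 3741 = 0.3315 eV.
With Z = 1, ΔE = 13.60 × (1/n_f² − 1/n_i²), so 1/n_f² − 1/n_i² = 0.02437.
With n_f = 5: 1/n_i² = 1/25 − 0.02437 = 0.01563, so n_i ≈ 8.00.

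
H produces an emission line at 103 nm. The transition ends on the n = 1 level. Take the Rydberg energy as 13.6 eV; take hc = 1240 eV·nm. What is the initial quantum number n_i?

The photon energy is ΔE = hc/λ = 1240 / 103 = 12.04 eV.
With Z = 1, ΔE = 13.60 × (1/n_f² − 1/n_i²), so 1/n_f² − 1/n_i² = 0.8852.
With n_f = 1: 1/n_i² = 1/1 − 0.8852 = 0.1148, so n_i ≈ 2.95.

n_i = 3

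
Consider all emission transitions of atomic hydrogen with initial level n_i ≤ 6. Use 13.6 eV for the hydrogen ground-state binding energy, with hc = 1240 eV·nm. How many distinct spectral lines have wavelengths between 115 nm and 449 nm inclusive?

3

Enumerate all n_i → n_f pairs with 1 ≤ n_f < n_i ≤ 6 and compute λ = 1240 / [13.6·1·(1/n_f² − 1/n_i²)].
Lines falling in [115, 449] nm: 2→1 (121.6 nm), 6→2 (410.3 nm), 5→2 (434.2 nm).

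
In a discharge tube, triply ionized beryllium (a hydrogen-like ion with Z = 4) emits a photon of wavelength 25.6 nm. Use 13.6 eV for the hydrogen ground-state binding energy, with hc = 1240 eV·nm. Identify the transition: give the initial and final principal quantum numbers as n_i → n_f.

n_i = 6, n_f = 2

The photon energy is ΔE = hc/λ = 1240 / 25.6 = 48.44 eV.
With Z = 4, ΔE = 217.6 × (1/n_f² − 1/n_i²), so 1/n_f² − 1/n_i² = 0.2226.
Trying n_f = 2 gives 1/n_i² = 0.02740, i.e. n_i ≈ 6; this pair matches.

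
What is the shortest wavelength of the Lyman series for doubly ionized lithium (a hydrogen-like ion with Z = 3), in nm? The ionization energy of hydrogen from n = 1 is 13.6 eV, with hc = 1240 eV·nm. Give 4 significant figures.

10.13 nm

The Lyman series has lower level n_f = 1; the series limit corresponds to n_i → ∞.
ΔE_max = 13.6 × 9 / 1² = 122.4 eV.
λ_min = 1240 / 122.4 = 10.13 nm.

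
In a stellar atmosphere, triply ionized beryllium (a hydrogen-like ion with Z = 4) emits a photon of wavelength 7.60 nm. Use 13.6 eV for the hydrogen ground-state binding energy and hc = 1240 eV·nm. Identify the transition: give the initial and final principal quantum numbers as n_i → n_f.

The photon energy is ΔE = hc/λ = 1240 / 7.60 = 163.2 eV.
With Z = 4, ΔE = 217.6 × (1/n_f² − 1/n_i²), so 1/n_f² − 1/n_i² = 0.7498.
Trying n_f = 1 gives 1/n_i² = 0.2502, i.e. n_i ≈ 2; this pair matches.

n_i = 2, n_f = 1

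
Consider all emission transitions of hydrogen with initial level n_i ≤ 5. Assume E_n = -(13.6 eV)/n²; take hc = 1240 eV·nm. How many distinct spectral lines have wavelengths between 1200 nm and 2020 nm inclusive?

Enumerate all n_i → n_f pairs with 1 ≤ n_f < n_i ≤ 5 and compute λ = 1240 / [13.6·1·(1/n_f² − 1/n_i²)].
Lines falling in [1200, 2020] nm: 5→3 (1282 nm), 4→3 (1876 nm).

2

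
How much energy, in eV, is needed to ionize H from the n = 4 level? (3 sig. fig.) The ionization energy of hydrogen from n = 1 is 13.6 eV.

E_4 = −13.60/16 = −0.850 eV, so ionization (to E = 0) requires 0.850 eV.

0.850 eV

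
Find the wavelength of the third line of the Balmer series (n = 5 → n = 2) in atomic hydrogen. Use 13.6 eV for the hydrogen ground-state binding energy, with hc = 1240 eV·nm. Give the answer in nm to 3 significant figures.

434 nm

The Balmer series terminates on n_f = 2; the third line has n_i = 2+3 = 5.
ΔE = 13.60 × (1/2² − 1/5²) = 2.856 eV.
λ = 1240 / 2.856 = 434 nm.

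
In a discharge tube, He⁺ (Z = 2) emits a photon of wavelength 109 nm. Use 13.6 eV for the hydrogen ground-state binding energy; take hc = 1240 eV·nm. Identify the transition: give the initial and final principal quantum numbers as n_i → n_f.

The photon energy is ΔE = hc/λ = 1240 / 109 = 11.38 eV.
With Z = 2, ΔE = 54.40 × (1/n_f² − 1/n_i²), so 1/n_f² − 1/n_i² = 0.2091.
Trying n_f = 2 gives 1/n_i² = 0.04088, i.e. n_i ≈ 5; this pair matches.

n_i = 5, n_f = 2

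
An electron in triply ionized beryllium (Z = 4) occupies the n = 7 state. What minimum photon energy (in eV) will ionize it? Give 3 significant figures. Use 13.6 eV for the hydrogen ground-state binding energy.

4.44 eV

E_n = −13.6 Z²/n² = −217.6/n² eV for Z = 4.
E_7 = −217.6/49 = −4.44 eV, so ionization (to E = 0) requires 4.44 eV.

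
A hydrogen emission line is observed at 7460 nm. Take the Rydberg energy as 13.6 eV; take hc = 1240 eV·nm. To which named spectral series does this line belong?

ΔE = 1240/7460 = 0.1662 eV.
This matches 13.6 × (1/5² − 1/6²), so n_f = 5: the Pfund series.

Pfund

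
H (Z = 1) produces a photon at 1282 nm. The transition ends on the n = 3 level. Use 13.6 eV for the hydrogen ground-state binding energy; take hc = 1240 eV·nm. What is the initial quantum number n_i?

The photon energy is ΔE = hc/λ = 1240 / 1282 = 0.9672 eV.
With Z = 1, ΔE = 13.60 × (1/n_f² − 1/n_i²), so 1/n_f² − 1/n_i² = 0.07112.
With n_f = 3: 1/n_i² = 1/9 − 0.07112 = 0.03999, so n_i ≈ 5.00.

n_i = 5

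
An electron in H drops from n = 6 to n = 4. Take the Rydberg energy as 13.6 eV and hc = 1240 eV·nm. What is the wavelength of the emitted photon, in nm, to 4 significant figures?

2626 nm

ΔE = 13.60 × (1/4² − 1/6²) = 13.60 × 0.03472 = 0.4722 eV.
λ = hc/ΔE = 1240 / 0.4722 = 2626 nm.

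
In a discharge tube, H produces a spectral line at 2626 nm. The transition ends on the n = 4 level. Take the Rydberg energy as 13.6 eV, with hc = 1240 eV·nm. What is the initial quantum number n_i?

The photon energy is ΔE = hc/λ = 1240 / 2626 = 0.4722 eV.
With Z = 1, ΔE = 13.60 × (1/n_f² − 1/n_i²), so 1/n_f² − 1/n_i² = 0.03472.
With n_f = 4: 1/n_i² = 1/16 − 0.03472 = 0.02778, so n_i ≈ 6.00.

n_i = 6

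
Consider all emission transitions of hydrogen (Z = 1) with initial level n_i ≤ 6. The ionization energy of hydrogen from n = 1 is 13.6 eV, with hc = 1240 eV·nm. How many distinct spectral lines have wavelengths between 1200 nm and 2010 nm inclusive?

Enumerate all n_i → n_f pairs with 1 ≤ n_f < n_i ≤ 6 and compute λ = 1240 / [13.6·1·(1/n_f² − 1/n_i²)].
Lines falling in [1200, 2010] nm: 5→3 (1282 nm), 4→3 (1876 nm).

2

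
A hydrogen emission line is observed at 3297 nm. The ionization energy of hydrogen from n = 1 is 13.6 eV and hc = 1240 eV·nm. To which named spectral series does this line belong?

Pfund

ΔE = 1240/3297 = 0.3761 eV.
This matches 13.6 × (1/5² − 1/9²), so n_f = 5: the Pfund series.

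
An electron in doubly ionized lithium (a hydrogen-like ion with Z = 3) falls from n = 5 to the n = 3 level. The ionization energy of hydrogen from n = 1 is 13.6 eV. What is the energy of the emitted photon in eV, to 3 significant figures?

8.70 eV

The Bohr energies scale as Z², so for Z = 3: E_n = −122.4/n² eV.
E_5 = −122.4/25 = −4.896 eV and E_3 = −122.4/9 = −13.60 eV.
The photon energy is |E_5 − E_3| = 8.70 eV.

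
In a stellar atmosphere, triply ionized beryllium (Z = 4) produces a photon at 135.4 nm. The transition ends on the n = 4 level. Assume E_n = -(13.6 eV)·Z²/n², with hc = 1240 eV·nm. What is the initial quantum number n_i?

The photon energy is ΔE = hc/λ = 1240 / 135.4 = 9.158 eV.
With Z = 4, ΔE = 217.6 × (1/n_f² − 1/n_i²), so 1/n_f² − 1/n_i² = 0.04209.
With n_f = 4: 1/n_i² = 1/16 − 0.04209 = 0.02041, so n_i ≈ 7.00.

n_i = 7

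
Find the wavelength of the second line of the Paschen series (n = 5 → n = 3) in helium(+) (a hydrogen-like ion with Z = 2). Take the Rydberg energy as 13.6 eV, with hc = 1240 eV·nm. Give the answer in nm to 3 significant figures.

The Paschen series terminates on n_f = 3; the second line has n_i = 3+2 = 5.
ΔE = 54.40 × (1/3² − 1/5²) = 3.868 eV.
λ = 1240 / 3.868 = 321 nm.

321 nm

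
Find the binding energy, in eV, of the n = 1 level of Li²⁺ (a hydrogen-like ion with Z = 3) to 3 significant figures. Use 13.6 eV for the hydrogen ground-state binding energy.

E_n = −13.6 Z²/n² = −122.4/n² eV for Z = 3.
E_1 = −122.4/1 = −122 eV, so ionization (to E = 0) requires 122 eV.

122 eV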